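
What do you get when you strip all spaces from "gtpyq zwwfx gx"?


Input string: 'gtpyq zwwfx gx'
Operation: remove all spaces
Words: 'gtpyq', 'zwwfx', 'gx'
Join without spaces: gtpyqzwwfxgx


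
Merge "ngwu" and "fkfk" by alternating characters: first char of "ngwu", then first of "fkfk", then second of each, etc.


String 1: 'ngwu'
String 2: 'fkfk'
Operation: alternate characters
Pairs: 'n'+'f', 'g'+'k', 'w'+'f', 'u'+'k'
Result: nfgkwfuk


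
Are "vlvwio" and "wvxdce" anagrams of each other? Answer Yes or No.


String 1: 'vlvwio' -> sorted: 'ilovvw'
String 2: 'wvxdce' -> sorted: 'cdevwx'
Compare sorted forms: 'ilovvw' != 'cdevwx'
Anagram: No


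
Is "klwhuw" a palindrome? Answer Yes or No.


Input string: 'klwhuw'
Reversed: 'wuhwlk'
Compare pairs: s[0]='k' vs s[5]='w' (mismatch), s[1]='l' vs s[4]='u' (mismatch), s[2]='w' vs s[3]='h' (mismatch)
Palindrome: No


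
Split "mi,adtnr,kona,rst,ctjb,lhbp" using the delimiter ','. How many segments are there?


Input string: 'mi,adtnr,kona,rst,ctjb,lhbp'
Delimiter: ','
Split result: 'mi', 'adtnr', 'kona', 'rst', 'ctjb', 'lhbp'
Number of parts: 6


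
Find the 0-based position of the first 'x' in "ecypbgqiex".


Input string: 'ecypbgqiex'
Target: 'x'
Scanning left to right: s[0]='e', s[1]='c', s[2]='y', s[3]='p', s[4]='b', s[5]='g', s[6]='q', s[7]='i', s[8]='e', s[9]='x'
First match at index: 9


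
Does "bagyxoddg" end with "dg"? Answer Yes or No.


Input string: 'bagyxoddg'
Suffix to check: 'dg'
Last 2 characters of input: 'dg'
Match: True
Result: Yes


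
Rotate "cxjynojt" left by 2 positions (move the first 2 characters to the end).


Input: 'cxjynojt', shift = 2
Operation: split at index 2 and swap parts
Front part s[0:2] = 'cx'
Back part s[2:] = 'jynojt'
Rotated = back + front = 'jynojt' + 'cx'
Result: jynojtcx


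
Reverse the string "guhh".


Input string: 'guhh'
Operation: reverse character order
Original order: 'g' -> 'u' -> 'h' -> 'h'
Reversed order: 'h' -> 'h' -> 'u' -> 'g'
Result: hhug


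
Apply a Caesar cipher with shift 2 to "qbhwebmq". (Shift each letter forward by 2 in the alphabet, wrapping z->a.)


Input: 'qbhwebmq', shift = 2
Operation: for each letter, (position + 2) mod 26
Mapping: 'q'(16+2=18)->'s', 'b'(1+2=3)->'d', 'h'(7+2=9)->'j', 'w'(22+2=24)->'y', 'e'(4+2=6)->'g', 'b'(1+2=3)->'d', 'm'(12+2=14)->'o', 'q'(16+2=18)->'s'
Result: sdjygdos


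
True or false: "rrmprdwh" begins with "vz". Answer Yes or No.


Input string: 'rrmprdwh'
Prefix to check: 'vz'
First 2 characters of input: 'rr'
Match: False
Result: No


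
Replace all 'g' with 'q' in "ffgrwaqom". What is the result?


Input string: 'ffgrwaqom'
Operation: replace 'g' with 'q'
Positions of 'g': 2
After replacement: ffqrwaqom


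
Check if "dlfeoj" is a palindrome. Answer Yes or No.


Input string: 'dlfeoj'
Reversed: 'joefld'
Compare pairs: s[0]='d' vs s[5]='j' (mismatch), s[1]='l' vs s[4]='o' (mismatch), s[2]='f' vs s[3]='e' (mismatch)
Palindrome: No


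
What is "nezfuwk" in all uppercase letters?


Input string: 'nezfuwk'
Operation: convert each letter to uppercase
Mapping: 'n'->'N', 'e'->'E', 'z'->'Z', 'f'->'F', 'u'->'U', 'w'->'W', 'k'->'K'
Result: NEZFUWK


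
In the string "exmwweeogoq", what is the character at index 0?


Input string: 'exmwweeogoq'
Operation: get character at index 0
Index mapping: s[0]='e'
Result: 'e'


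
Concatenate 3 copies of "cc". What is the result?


Input string: 'cc'
Operation: repeat 3 times
Concatenation: 'cc' + 'cc' + 'cc'
Result: cccccc


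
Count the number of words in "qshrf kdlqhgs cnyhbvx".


Input string: 'qshrf kdlqhgs cnyhbvx'
Operation: split by spaces
Words found: 'qshrf', 'kdlqhgs', 'cnyhbvx'
Word count: 3


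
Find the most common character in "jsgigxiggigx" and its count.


Input: 'jsgigxiggigx'
Operation: tally each character
Counts: 'g':5, 'i':3, 'j':1, 's':1, 'x':2
Maximum: 'g' appears 5 times


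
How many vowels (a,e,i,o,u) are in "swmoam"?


Input string: 'swmoam'
Operation: count vowels (a, e, i, o, u)
Scan: s[0]='s', s[1]='w', s[2]='m', s[3]='o' (vowel), s[4]='a' (vowel), s[5]='m'
Vowels found: 2
Result: 2


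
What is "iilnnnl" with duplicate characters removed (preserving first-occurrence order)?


Input: 'iilnnnl'
Operation: keep first occurrence of each character
Scan: s[0]='i' new -> keep; s[1]='i' seen -> skip; s[2]='l' new -> keep; s[3]='n' new -> keep; s[4]='n' seen -> skip; s[5]='n' seen -> skip; s[6]='l' seen -> skip
Result: iln


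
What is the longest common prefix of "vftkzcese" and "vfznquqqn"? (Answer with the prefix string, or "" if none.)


String 1: 'vftkzcese'
String 2: 'vfznquqqn'
Compare position by position:
pos 0: 'v' vs 'v' match
pos 1: 'f' vs 'f' match
pos 2: 't' vs 'z' differ -> stop
Longest common prefix: "vf" (length 2)


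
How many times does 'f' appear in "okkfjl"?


Input string: 'okkfjl'
Target character: 'f'
Scan each position: s[3]='f'
Matches found at indices: 3
Total: 1


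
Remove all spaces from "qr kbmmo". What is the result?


Input string: 'qr kbmmo'
Operation: remove all spaces
Words: 'qr', 'kbmmo'
Join without spaces: qrkbmmo


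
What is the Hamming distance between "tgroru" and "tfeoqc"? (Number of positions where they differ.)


String 1: 'tgroru'
String 2: 'tfeoqc'
Compare each position: pos 0: 't'=='t', pos 1: 'g'!='f', pos 2: 'r'!='e', pos 3: 'o'=='o', pos 4: 'r'!='q', pos 5: 'u'!='c'
Differing positions: 4
Hamming distance: 4


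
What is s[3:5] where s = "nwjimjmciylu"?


Input string: 'nwjimjmciylu'
Operation: slice [3:5]
Extract characters: s[3]='i', s[4]='m'
Result: im


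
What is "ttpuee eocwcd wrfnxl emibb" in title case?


Input string: 'ttpuee eocwcd wrfnxl emibb'
Operation: capitalize first letter of each word
Word transformations: 'ttpuee'->'Ttpuee', 'eocwcd'->'Eocwcd', 'wrfnxl'->'Wrfnxl', 'emibb'->'Emibb'
Result: Ttpuee Eocwcd Wrfnxl Emibb


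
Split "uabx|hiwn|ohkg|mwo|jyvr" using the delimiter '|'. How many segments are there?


Input string: 'uabx|hiwn|ohkg|mwo|jyvr'
Delimiter: '|'
Split result: 'uabx', 'hiwn', 'ohkg', 'mwo', 'jyvr'
Number of parts: 5


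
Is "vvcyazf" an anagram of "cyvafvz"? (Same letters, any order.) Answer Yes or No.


String 1: 'cyvafvz' -> sorted: 'acfvvyz'
String 2: 'vvcyazf' -> sorted: 'acfvvyz'
Compare sorted forms: 'acfvvyz' == 'acfvvyz'
Anagram: Yes


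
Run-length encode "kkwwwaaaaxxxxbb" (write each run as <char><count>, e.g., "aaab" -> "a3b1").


Input: 'kkwwwaaaaxxxxbb'
Operation: identify consecutive runs
Runs: 'kk' -> k2, 'www' -> w3, 'aaaa' -> a4, 'xxxx' -> x4, 'bb' -> b2
Encoded: k2w3a4x4b2


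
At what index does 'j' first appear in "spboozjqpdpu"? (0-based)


Input string: 'spboozjqpdpu'
Target: 'j'
Scanning left to right: s[0]='s', s[1]='p', s[2]='b', s[3]='o', s[4]='o', s[5]='z', s[6]='j'
First match at index: 6


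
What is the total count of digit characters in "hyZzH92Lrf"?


Input string: 'hyZzH92Lrf'
Operation: count digit characters (0-9)
Scan: 'h', 'y', 'Z', 'z', 'H', '9'(digit), '2'(digit), 'L', 'r', 'f'
Digits found: 2
Result: 2


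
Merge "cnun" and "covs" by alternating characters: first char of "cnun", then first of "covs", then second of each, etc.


String 1: 'cnun'
String 2: 'covs'
Operation: alternate characters
Pairs: 'c'+'c', 'n'+'o', 'u'+'v', 'n'+'s'
Result: ccnouvns


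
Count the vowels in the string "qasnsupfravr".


Input string: 'qasnsupfravr'
Operation: count vowels (a, e, i, o, u)
Scan: s[0]='q', s[1]='a' (vowel), s[2]='s', s[3]='n', s[4]='s', s[5]='u' (vowel), s[6]='p', s[7]='f', s[8]='r', s[9]='a' (vowel), s[10]='v', s[11]='r'
Vowels found: 3
Result: 3


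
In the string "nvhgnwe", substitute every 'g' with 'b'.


Input string: 'nvhgnwe'
Operation: replace 'g' with 'b'
Positions of 'g': 3
After replacement: nvhbnwe


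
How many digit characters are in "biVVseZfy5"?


Input string: 'biVVseZfy5'
Operation: count digit characters (0-9)
Scan: 'b', 'i', 'V', 'V', 's', 'e', 'Z', 'f', 'y', '5'(digit)
Digits found: 1
Result: 1


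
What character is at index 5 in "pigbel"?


Input string: 'pigbel'
Operation: get character at index 5
Index mapping: s[0]='p', s[1]='i', s[2]='g', s[3]='b', s[4]='e', s[5]='l'
Result: 'l'


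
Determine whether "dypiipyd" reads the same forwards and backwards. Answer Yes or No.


Input string: 'dypiipyd'
Reversed: 'dypiipyd'
Compare pairs: s[0]='d' vs s[7]='d' (match), s[1]='y' vs s[6]='y' (match), s[2]='p' vs s[5]='p' (match), s[3]='i' vs s[4]='i' (match)
Palindrome: Yes


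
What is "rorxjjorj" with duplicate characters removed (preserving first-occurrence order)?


Input: 'rorxjjorj'
Operation: keep first occurrence of each character
Scan: s[0]='r' new -> keep; s[1]='o' new -> keep; s[2]='r' seen -> skip; s[3]='x' new -> keep; s[4]='j' new -> keep; s[5]='j' seen -> skip; s[6]='o' seen -> skip; s[7]='r' seen -> skip; s[8]='j' seen -> skip
Result: roxj


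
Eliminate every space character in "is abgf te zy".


Input string: 'is abgf te zy'
Operation: remove all spaces
Words: 'is', 'abgf', 'te', 'zy'
Join without spaces: isabgftezy


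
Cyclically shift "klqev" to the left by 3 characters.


Input: 'klqev', shift = 3
Operation: split at index 3 and swap parts
Front part s[0:3] = 'klq'
Back part s[3:] = 'ev'
Rotated = back + front = 'ev' + 'klq'
Result: evklq


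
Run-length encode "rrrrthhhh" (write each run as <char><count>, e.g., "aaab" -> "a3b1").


Input: 'rrrrthhhh'
Operation: identify consecutive runs
Runs: 'rrrr' -> r4, 't' -> t1, 'hhhh' -> h4
Encoded: r4t1h4


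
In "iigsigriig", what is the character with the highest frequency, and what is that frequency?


Input: 'iigsigriig'
Operation: tally each character
Counts: 'g':3, 'i':5, 'r':1, 's':1
Maximum: 'i' appears 5 times


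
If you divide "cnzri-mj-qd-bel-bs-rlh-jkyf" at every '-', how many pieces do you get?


Input string: 'cnzri-mj-qd-bel-bs-rlh-jkyf'
Delimiter: '-'
Split result: 'cnzri', 'mj', 'qd', 'bel', 'bs', 'rlh', 'jkyf'
Number of parts: 7


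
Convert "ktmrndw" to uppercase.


Input string: 'ktmrndw'
Operation: convert each letter to uppercase
Mapping: 'k'->'K', 't'->'T', 'm'->'M', 'r'->'R', 'n'->'N', 'd'->'D', 'w'->'W'
Result: KTMRNDW


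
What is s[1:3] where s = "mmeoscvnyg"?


Input string: 'mmeoscvnyg'
Operation: slice [1:3]
Extract characters: s[1]='m', s[2]='e'
Result: me


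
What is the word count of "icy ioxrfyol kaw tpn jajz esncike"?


Input string: 'icy ioxrfyol kaw tpn jajz esncike'
Operation: split by spaces
Words found: 'icy', 'ioxrfyol', 'kaw', 'tpn', 'jajz', 'esncike'
Word count: 6


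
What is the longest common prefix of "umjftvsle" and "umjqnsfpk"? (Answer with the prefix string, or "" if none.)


String 1: 'umjftvsle'
String 2: 'umjqnsfpk'
Compare position by position:
pos 0: 'u' vs 'u' match
pos 1: 'm' vs 'm' match
pos 2: 'j' vs 'j' match
pos 3: 'f' vs 'q' differ -> stop
Longest common prefix: "umj" (length 3)


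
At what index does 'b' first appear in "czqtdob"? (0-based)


Input string: 'czqtdob'
Target: 'b'
Scanning left to right: s[0]='c', s[1]='z', s[2]='q', s[3]='t', s[4]='d', s[5]='o', s[6]='b'
First match at index: 6


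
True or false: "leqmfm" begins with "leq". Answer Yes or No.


Input string: 'leqmfm'
Prefix to check: 'leq'
First 3 characters of input: 'leq'
Match: True
Result: Yes


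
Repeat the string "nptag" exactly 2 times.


Input string: 'nptag'
Operation: repeat 2 times
Concatenation: 'nptag' + 'nptag'
Result: nptagnptag


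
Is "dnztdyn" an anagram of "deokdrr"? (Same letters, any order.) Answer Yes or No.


String 1: 'deokdrr' -> sorted: 'ddekorr'
String 2: 'dnztdyn' -> sorted: 'ddnntyz'
Compare sorted forms: 'ddekorr' != 'ddnntyz'
Anagram: No


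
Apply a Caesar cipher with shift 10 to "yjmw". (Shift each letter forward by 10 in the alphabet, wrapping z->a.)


Input: 'yjmw', shift = 10
Operation: for each letter, (position + 10) mod 26
Mapping: 'y'(24+10=34, 34 mod 26=8)->'i', 'j'(9+10=19)->'t', 'm'(12+10=22)->'w', 'w'(22+10=32, 32 mod 26=6)->'g'
Result: itwg


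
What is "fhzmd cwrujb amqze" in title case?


Input string: 'fhzmd cwrujb amqze'
Operation: capitalize first letter of each word
Word transformations: 'fhzmd'->'Fhzmd', 'cwrujb'->'Cwrujb', 'amqze'->'Amqze'
Result: Fhzmd Cwrujb Amqze


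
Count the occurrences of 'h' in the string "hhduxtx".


Input string: 'hhduxtx'
Target character: 'h'
Scan each position: s[0]='h', s[1]='h'
Matches found at indices: 0, 1
Total: 2


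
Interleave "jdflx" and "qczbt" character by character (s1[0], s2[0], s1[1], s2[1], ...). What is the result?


String 1: 'jdflx'
String 2: 'qczbt'
Operation: alternate characters
Pairs: 'j'+'q', 'd'+'c', 'f'+'z', 'l'+'b', 'x'+'t'
Result: jqdcfzlbxt


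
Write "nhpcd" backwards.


Input string: 'nhpcd'
Operation: reverse character order
Original order: 'n' -> 'h' -> 'p' -> 'c' -> 'd'
Reversed order: 'd' -> 'c' -> 'p' -> 'h' -> 'n'
Result: dcphn


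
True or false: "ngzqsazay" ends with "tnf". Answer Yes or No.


Input string: 'ngzqsazay'
Suffix to check: 'tnf'
Last 3 characters of input: 'zay'
Match: False
Result: No


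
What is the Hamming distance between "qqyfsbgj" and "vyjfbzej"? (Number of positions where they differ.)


String 1: 'qqyfsbgj'
String 2: 'vyjfbzej'
Compare each position: pos 0: 'q'!='v', pos 1: 'q'!='y', pos 2: 'y'!='j', pos 3: 'f'=='f', pos 4: 's'!='b', pos 5: 'b'!='z', pos 6: 'g'!='e', pos 7: 'j'=='j'
Differing positions: 6
Hamming distance: 6


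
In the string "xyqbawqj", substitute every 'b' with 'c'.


Input string: 'xyqbawqj'
Operation: replace 'b' with 'c'
Positions of 'b': 3
After replacement: xyqcawqj


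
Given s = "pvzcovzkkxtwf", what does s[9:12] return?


Input string: 'pvzcovzkkxtwf'
Operation: slice [9:12]
Extract characters: s[9]='x', s[10]='t', s[11]='w'
Result: xtw


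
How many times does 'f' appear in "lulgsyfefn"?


Input string: 'lulgsyfefn'
Target character: 'f'
Scan each position: s[6]='f', s[8]='f'
Matches found at indices: 6, 8
Total: 2


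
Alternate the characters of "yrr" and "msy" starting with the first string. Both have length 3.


String 1: 'yrr'
String 2: 'msy'
Operation: alternate characters
Pairs: 'y'+'m', 'r'+'s', 'r'+'y'
Result: ymrsry


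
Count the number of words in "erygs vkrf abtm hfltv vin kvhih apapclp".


Input string: 'erygs vkrf abtm hfltv vin kvhih apapclp'
Operation: split by spaces
Words found: 'erygs', 'vkrf', 'abtm', 'hfltv', 'vin', 'kvhih', 'apapclp'
Word count: 7


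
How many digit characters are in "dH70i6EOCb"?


Input string: 'dH70i6EOCb'
Operation: count digit characters (0-9)
Scan: 'd', 'H', '7'(digit), '0'(digit), 'i', '6'(digit), 'E', 'O', 'C', 'b'
Digits found: 3
Result: 3


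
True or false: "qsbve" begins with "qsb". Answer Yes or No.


Input string: 'qsbve'
Prefix to check: 'qsb'
First 3 characters of input: 'qsb'
Match: True
Result: Yes


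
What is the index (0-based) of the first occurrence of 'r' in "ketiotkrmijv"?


Input string: 'ketiotkrmijv'
Target: 'r'
Scanning left to right: s[0]='k', s[1]='e', s[2]='t', s[3]='i', s[4]='o', s[5]='t', s[6]='k', s[7]='r'
First match at index: 7


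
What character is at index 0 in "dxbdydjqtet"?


Input string: 'dxbdydjqtet'
Operation: get character at index 0
Index mapping: s[0]='d'
Result: 'd'


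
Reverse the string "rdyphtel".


Input string: 'rdyphtel'
Operation: reverse character order
Original order: 'r' -> 'd' -> 'y' -> 'p' -> 'h' -> 't' -> 'e' -> 'l'
Reversed order: 'l' -> 'e' -> 't' -> 'h' -> 'p' -> 'y' -> 'd' -> 'r'
Result: lethpydr


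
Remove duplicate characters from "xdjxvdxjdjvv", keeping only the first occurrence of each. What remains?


Input: 'xdjxvdxjdjvv'
Operation: keep first occurrence of each character
Scan: s[0]='x' new -> keep; s[1]='d' new -> keep; s[2]='j' new -> keep; s[3]='x' seen -> skip; s[4]='v' new -> keep; s[5]='d' seen -> skip; s[6]='x' seen -> skip; s[7]='j' seen -> skip; s[8]='d' seen -> skip; s[9]='j' seen -> skip; s[10]='v' seen -> skip; s[11]='v' seen -> skip
Result: xdjv


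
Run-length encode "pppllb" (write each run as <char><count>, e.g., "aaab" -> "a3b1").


Input: 'pppllb'
Operation: identify consecutive runs
Runs: 'ppp' -> p3, 'll' -> l2, 'b' -> b1
Encoded: p3l2b1


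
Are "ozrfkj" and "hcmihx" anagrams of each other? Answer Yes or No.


String 1: 'ozrfkj' -> sorted: 'fjkorz'
String 2: 'hcmihx' -> sorted: 'chhimx'
Compare sorted forms: 'fjkorz' != 'chhimx'
Anagram: No


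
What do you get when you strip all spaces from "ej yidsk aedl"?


Input string: 'ej yidsk aedl'
Operation: remove all spaces
Words: 'ej', 'yidsk', 'aedl'
Join without spaces: ejyidskaedl


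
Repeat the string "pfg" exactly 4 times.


Input string: 'pfg'
Operation: repeat 4 times
Concatenation: 'pfg' + 'pfg' + 'pfg' + 'pfg'
Result: pfgpfgpfgpfg


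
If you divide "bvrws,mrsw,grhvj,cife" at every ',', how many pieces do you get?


Input string: 'bvrws,mrsw,grhvj,cife'
Delimiter: ','
Split result: 'bvrws', 'mrsw', 'grhvj', 'cife'
Number of parts: 4


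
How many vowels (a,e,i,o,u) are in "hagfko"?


Input string: 'hagfko'
Operation: count vowels (a, e, i, o, u)
Scan: s[0]='h', s[1]='a' (vowel), s[2]='g', s[3]='f', s[4]='k', s[5]='o' (vowel)
Vowels found: 2
Result: 2


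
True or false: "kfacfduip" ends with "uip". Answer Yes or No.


Input string: 'kfacfduip'
Suffix to check: 'uip'
Last 3 characters of input: 'uip'
Match: True
Result: Yes


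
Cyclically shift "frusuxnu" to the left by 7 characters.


Input: 'frusuxnu', shift = 7
Operation: split at index 7 and swap parts
Front part s[0:7] = 'frusuxn'
Back part s[7:] = 'u'
Rotated = back + front = 'u' + 'frusuxn'
Result: ufrusuxn


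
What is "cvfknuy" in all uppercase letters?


Input string: 'cvfknuy'
Operation: convert each letter to uppercase
Mapping: 'c'->'C', 'v'->'V', 'f'->'F', 'k'->'K', 'n'->'N', 'u'->'U', 'y'->'Y'
Result: CVFKNUY


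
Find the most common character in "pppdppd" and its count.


Input: 'pppdppd'
Operation: tally each character
Counts: 'd':2, 'p':5
Maximum: 'p' appears 5 times


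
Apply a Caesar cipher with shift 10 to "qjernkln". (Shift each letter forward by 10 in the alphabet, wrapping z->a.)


Input: 'qjernkln', shift = 10
Operation: for each letter, (position + 10) mod 26
Mapping: 'q'(16+10=26, 26 mod 26=0)->'a', 'j'(9+10=19)->'t', 'e'(4+10=14)->'o', 'r'(17+10=27, 27 mod 26=1)->'b', 'n'(13+10=23)->'x', 'k'(10+10=20)->'u', 'l'(11+10=21)->'v', 'n'(13+10=23)->'x'
Result: atobxuvx


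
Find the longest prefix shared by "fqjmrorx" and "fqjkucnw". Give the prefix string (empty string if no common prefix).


String 1: 'fqjmrorx'
String 2: 'fqjkucnw'
Compare position by position:
pos 0: 'f' vs 'f' match
pos 1: 'q' vs 'q' match
pos 2: 'j' vs 'j' match
pos 3: 'm' vs 'k' differ -> stop
Longest common prefix: "fqj" (length 3)


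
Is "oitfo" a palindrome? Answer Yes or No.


Input string: 'oitfo'
Reversed: 'oftio'
Compare pairs: s[0]='o' vs s[4]='o' (match), s[1]='i' vs s[3]='f' (mismatch)
Palindrome: No


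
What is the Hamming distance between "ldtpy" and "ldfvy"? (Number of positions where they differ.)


String 1: 'ldtpy'
String 2: 'ldfvy'
Compare each position: pos 0: 'l'=='l', pos 1: 'd'=='d', pos 2: 't'!='f', pos 3: 'p'!='v', pos 4: 'y'=='y'
Differing positions: 2
Hamming distance: 2


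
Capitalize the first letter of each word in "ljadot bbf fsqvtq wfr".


Input string: 'ljadot bbf fsqvtq wfr'
Operation: capitalize first letter of each word
Word transformations: 'ljadot'->'Ljadot', 'bbf'->'Bbf', 'fsqvtq'->'Fsqvtq', 'wfr'->'Wfr'
Result: Ljadot Bbf Fsqvtq Wfr


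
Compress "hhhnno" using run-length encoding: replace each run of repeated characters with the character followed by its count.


Input: 'hhhnno'
Operation: identify consecutive runs
Runs: 'hhh' -> h3, 'nn' -> n2, 'o' -> o1
Encoded: h3n2o1


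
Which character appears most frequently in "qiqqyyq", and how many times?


Input: 'qiqqyyq'
Operation: tally each character
Counts: 'i':1, 'q':4, 'y':2
Maximum: 'q' appears 4 times


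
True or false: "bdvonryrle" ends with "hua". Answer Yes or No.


Input string: 'bdvonryrle'
Suffix to check: 'hua'
Last 3 characters of input: 'rle'
Match: False
Result: No


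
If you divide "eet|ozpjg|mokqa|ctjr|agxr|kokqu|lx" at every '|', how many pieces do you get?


Input string: 'eet|ozpjg|mokqa|ctjr|agxr|kokqu|lx'
Delimiter: '|'
Split result: 'eet', 'ozpjg', 'mokqa', 'ctjr', 'agxr', 'kokqu', 'lx'
Number of parts: 7


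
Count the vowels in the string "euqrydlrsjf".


Input string: 'euqrydlrsjf'
Operation: count vowels (a, e, i, o, u)
Scan: s[0]='e' (vowel), s[1]='u' (vowel), s[2]='q', s[3]='r', s[4]='y', s[5]='d', s[6]='l', s[7]='r', s[8]='s', s[9]='j', s[10]='f'
Vowels found: 2
Result: 2


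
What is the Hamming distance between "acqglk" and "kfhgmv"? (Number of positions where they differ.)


String 1: 'acqglk'
String 2: 'kfhgmv'
Compare each position: pos 0: 'a'!='k', pos 1: 'c'!='f', pos 2: 'q'!='h', pos 3: 'g'=='g', pos 4: 'l'!='m', pos 5: 'k'!='v'
Differing positions: 5
Hamming distance: 5


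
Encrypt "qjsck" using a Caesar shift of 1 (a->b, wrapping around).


Input: 'qjsck', shift = 1
Operation: for each letter, (position + 1) mod 26
Mapping: 'q'(16+1=17)->'r', 'j'(9+1=10)->'k', 's'(18+1=19)->'t', 'c'(2+1=3)->'d', 'k'(10+1=11)->'l'
Result: rktdl


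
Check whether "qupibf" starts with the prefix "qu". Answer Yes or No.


Input string: 'qupibf'
Prefix to check: 'qu'
First 2 characters of input: 'qu'
Match: True
Result: Yes


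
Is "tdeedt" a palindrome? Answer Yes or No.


Input string: 'tdeedt'
Reversed: 'tdeedt'
Compare pairs: s[0]='t' vs s[5]='t' (match), s[1]='d' vs s[4]='d' (match), s[2]='e' vs s[3]='e' (match)
Palindrome: Yes


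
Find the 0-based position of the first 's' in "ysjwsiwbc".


Input string: 'ysjwsiwbc'
Target: 's'
Scanning left to right: s[0]='y', s[1]='s'
First match at index: 1


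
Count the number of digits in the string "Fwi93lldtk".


Input string: 'Fwi93lldtk'
Operation: count digit characters (0-9)
Scan: 'F', 'w', 'i', '9'(digit), '3'(digit), 'l', 'l', 'd', 't', 'k'
Digits found: 2
Result: 2


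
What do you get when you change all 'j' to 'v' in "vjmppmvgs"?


Input string: 'vjmppmvgs'
Operation: replace 'j' with 'v'
Positions of 'j': 1
After replacement: vvmppmvgs


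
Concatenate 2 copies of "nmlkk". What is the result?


Input string: 'nmlkk'
Operation: repeat 2 times
Concatenation: 'nmlkk' + 'nmlkk'
Result: nmlkknmlkk


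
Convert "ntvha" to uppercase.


Input string: 'ntvha'
Operation: convert each letter to uppercase
Mapping: 'n'->'N', 't'->'T', 'v'->'V', 'h'->'H', 'a'->'A'
Result: NTVHA


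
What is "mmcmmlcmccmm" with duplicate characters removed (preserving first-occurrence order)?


Input: 'mmcmmlcmccmm'
Operation: keep first occurrence of each character
Scan: s[0]='m' new -> keep; s[1]='m' seen -> skip; s[2]='c' new -> keep; s[3]='m' seen -> skip; s[4]='m' seen -> skip; s[5]='l' new -> keep; s[6]='c' seen -> skip; s[7]='m' seen -> skip; s[8]='c' seen -> skip; s[9]='c' seen -> skip; s[10]='m' seen -> skip; s[11]='m' seen -> skip
Result: mcl


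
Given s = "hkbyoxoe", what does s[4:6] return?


Input string: 'hkbyoxoe'
Operation: slice [4:6]
Extract characters: s[4]='o', s[5]='x'
Result: ox


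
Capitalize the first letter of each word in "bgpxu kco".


Input string: 'bgpxu kco'
Operation: capitalize first letter of each word
Word transformations: 'bgpxu'->'Bgpxu', 'kco'->'Kco'
Result: Bgpxu Kco


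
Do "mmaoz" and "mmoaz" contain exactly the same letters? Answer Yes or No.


String 1: 'mmaoz' -> sorted: 'ammoz'
String 2: 'mmoaz' -> sorted: 'ammoz'
Compare sorted forms: 'ammoz' == 'ammoz'
Anagram: Yes


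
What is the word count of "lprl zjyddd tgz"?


Input string: 'lprl zjyddd tgz'
Operation: split by spaces
Words found: 'lprl', 'zjyddd', 'tgz'
Word count: 3


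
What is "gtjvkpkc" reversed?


Input string: 'gtjvkpkc'
Operation: reverse character order
Original order: 'g' -> 't' -> 'j' -> 'v' -> 'k' -> 'p' -> 'k' -> 'c'
Reversed order: 'c' -> 'k' -> 'p' -> 'k' -> 'v' -> 'j' -> 't' -> 'g'
Result: ckpkvjtg


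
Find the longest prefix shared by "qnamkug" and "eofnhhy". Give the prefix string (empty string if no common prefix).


String 1: 'qnamkug'
String 2: 'eofnhhy'
Compare position by position:
pos 0: 'q' vs 'e' differ -> stop
Longest common prefix: "" (length 0)


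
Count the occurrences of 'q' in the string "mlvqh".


Input string: 'mlvqh'
Target character: 'q'
Scan each position: s[3]='q'
Matches found at indices: 3
Total: 1


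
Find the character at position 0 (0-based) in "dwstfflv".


Input string: 'dwstfflv'
Operation: get character at index 0
Index mapping: s[0]='d'
Result: 'd'


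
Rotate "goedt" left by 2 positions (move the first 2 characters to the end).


Input: 'goedt', shift = 2
Operation: split at index 2 and swap parts
Front part s[0:2] = 'go'
Back part s[2:] = 'edt'
Rotated = back + front = 'edt' + 'go'
Result: edtgo


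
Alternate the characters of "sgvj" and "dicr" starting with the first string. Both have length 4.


String 1: 'sgvj'
String 2: 'dicr'
Operation: alternate characters
Pairs: 's'+'d', 'g'+'i', 'v'+'c', 'j'+'r'
Result: sdgivcjr


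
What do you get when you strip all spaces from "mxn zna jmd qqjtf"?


Input string: 'mxn zna jmd qqjtf'
Operation: remove all spaces
Words: 'mxn', 'zna', 'jmd', 'qqjtf'
Join without spaces: mxnznajmdqqjtf


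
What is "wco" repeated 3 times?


Input string: 'wco'
Operation: repeat 3 times
Concatenation: 'wco' + 'wco' + 'wco'
Result: wcowcowco


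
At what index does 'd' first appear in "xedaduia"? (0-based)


Input string: 'xedaduia'
Target: 'd'
Scanning left to right: s[0]='x', s[1]='e', s[2]='d'
First match at index: 2


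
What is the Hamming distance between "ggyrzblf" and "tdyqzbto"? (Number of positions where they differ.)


String 1: 'ggyrzblf'
String 2: 'tdyqzbto'
Compare each position: pos 0: 'g'!='t', pos 1: 'g'!='d', pos 2: 'y'=='y', pos 3: 'r'!='q', pos 4: 'z'=='z', pos 5: 'b'=='b', pos 6: 'l'!='t', pos 7: 'f'!='o'
Differing positions: 5
Hamming distance: 5


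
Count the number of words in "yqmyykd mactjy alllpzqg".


Input string: 'yqmyykd mactjy alllpzqg'
Operation: split by spaces
Words found: 'yqmyykd', 'mactjy', 'alllpzqg'
Word count: 3


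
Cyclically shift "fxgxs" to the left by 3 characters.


Input: 'fxgxs', shift = 3
Operation: split at index 3 and swap parts
Front part s[0:3] = 'fxg'
Back part s[3:] = 'xs'
Rotated = back + front = 'xs' + 'fxg'
Result: xsfxg


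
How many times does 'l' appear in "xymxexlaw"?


Input string: 'xymxexlaw'
Target character: 'l'
Scan each position: s[6]='l'
Matches found at indices: 6
Total: 1


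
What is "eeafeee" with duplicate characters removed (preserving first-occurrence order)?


Input: 'eeafeee'
Operation: keep first occurrence of each character
Scan: s[0]='e' new -> keep; s[1]='e' seen -> skip; s[2]='a' new -> keep; s[3]='f' new -> keep; s[4]='e' seen -> skip; s[5]='e' seen -> skip; s[6]='e' seen -> skip
Result: eaf


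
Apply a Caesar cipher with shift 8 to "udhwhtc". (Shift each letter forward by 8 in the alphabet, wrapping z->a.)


Input: 'udhwhtc', shift = 8
Operation: for each letter, (position + 8) mod 26
Mapping: 'u'(20+8=28, 28 mod 26=2)->'c', 'd'(3+8=11)->'l', 'h'(7+8=15)->'p', 'w'(22+8=30, 30 mod 26=4)->'e', 'h'(7+8=15)->'p', 't'(19+8=27, 27 mod 26=1)->'b', 'c'(2+8=10)->'k'
Result: clpepbk


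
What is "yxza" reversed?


Input string: 'yxza'
Operation: reverse character order
Original order: 'y' -> 'x' -> 'z' -> 'a'
Reversed order: 'a' -> 'z' -> 'x' -> 'y'
Result: azxy


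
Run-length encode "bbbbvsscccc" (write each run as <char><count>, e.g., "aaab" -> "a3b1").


Input: 'bbbbvsscccc'
Operation: identify consecutive runs
Runs: 'bbbb' -> b4, 'v' -> v1, 'ss' -> s2, 'cccc' -> c4
Encoded: b4v1s2c4


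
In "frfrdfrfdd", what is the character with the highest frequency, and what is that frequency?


Input: 'frfrdfrfdd'
Operation: tally each character
Counts: 'd':3, 'f':4, 'r':3
Maximum: 'f' appears 4 times


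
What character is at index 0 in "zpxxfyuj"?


Input string: 'zpxxfyuj'
Operation: get character at index 0
Index mapping: s[0]='z'
Result: 'z'


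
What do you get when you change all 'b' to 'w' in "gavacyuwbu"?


Input string: 'gavacyuwbu'
Operation: replace 'b' with 'w'
Positions of 'b': 8
After replacement: gavacyuwwu


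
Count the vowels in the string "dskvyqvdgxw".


Input string: 'dskvyqvdgxw'
Operation: count vowels (a, e, i, o, u)
Scan: s[0]='d', s[1]='s', s[2]='k', s[3]='v', s[4]='y', s[5]='q', s[6]='v', s[7]='d', s[8]='g', s[9]='x', s[10]='w'
Vowels found: 0
Result: 0


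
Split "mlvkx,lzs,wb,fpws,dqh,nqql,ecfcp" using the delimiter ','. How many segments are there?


Input string: 'mlvkx,lzs,wb,fpws,dqh,nqql,ecfcp'
Delimiter: ','
Split result: 'mlvkx', 'lzs', 'wb', 'fpws', 'dqh', 'nqql', 'ecfcp'
Number of parts: 7


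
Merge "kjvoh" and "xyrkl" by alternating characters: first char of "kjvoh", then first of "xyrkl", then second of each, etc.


String 1: 'kjvoh'
String 2: 'xyrkl'
Operation: alternate characters
Pairs: 'k'+'x', 'j'+'y', 'v'+'r', 'o'+'k', 'h'+'l'
Result: kxjyvrokhl


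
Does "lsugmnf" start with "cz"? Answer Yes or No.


Input string: 'lsugmnf'
Prefix to check: 'cz'
First 2 characters of input: 'ls'
Match: False
Result: No


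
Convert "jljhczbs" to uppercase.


Input string: 'jljhczbs'
Operation: convert each letter to uppercase
Mapping: 'j'->'J', 'l'->'L', 'j'->'J', 'h'->'H', 'c'->'C', 'z'->'Z', 'b'->'B', 's'->'S'
Result: JLJHCZBS


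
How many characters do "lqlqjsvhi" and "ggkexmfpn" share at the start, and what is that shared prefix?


String 1: 'lqlqjsvhi'
String 2: 'ggkexmfpn'
Compare position by position:
pos 0: 'l' vs 'g' differ -> stop
Longest common prefix: "" (length 0)


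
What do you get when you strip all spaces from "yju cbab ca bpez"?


Input string: 'yju cbab ca bpez'
Operation: remove all spaces
Words: 'yju', 'cbab', 'ca', 'bpez'
Join without spaces: yjucbabcabpez


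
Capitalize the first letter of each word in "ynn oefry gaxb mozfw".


Input string: 'ynn oefry gaxb mozfw'
Operation: capitalize first letter of each word
Word transformations: 'ynn'->'Ynn', 'oefry'->'Oefry', 'gaxb'->'Gaxb', 'mozfw'->'Mozfw'
Result: Ynn Oefry Gaxb Mozfw


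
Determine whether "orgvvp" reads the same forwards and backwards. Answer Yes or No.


Input string: 'orgvvp'
Reversed: 'pvvgro'
Compare pairs: s[0]='o' vs s[5]='p' (mismatch), s[1]='r' vs s[4]='v' (mismatch), s[2]='g' vs s[3]='v' (mismatch)
Palindrome: No


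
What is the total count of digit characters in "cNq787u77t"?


Input string: 'cNq787u77t'
Operation: count digit characters (0-9)
Scan: 'c', 'N', 'q', '7'(digit), '8'(digit), '7'(digit), 'u', '7'(digit), '7'(digit), 't'
Digits found: 5
Result: 5


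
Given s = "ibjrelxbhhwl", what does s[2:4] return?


Input string: 'ibjrelxbhhwl'
Operation: slice [2:4]
Extract characters: s[2]='j', s[3]='r'
Result: jr


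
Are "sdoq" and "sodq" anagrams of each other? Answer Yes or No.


String 1: 'sdoq' -> sorted: 'doqs'
String 2: 'sodq' -> sorted: 'doqs'
Compare sorted forms: 'doqs' == 'doqs'
Anagram: Yes


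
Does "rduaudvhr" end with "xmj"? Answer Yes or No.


Input string: 'rduaudvhr'
Suffix to check: 'xmj'
Last 3 characters of input: 'vhr'
Match: False
Result: No


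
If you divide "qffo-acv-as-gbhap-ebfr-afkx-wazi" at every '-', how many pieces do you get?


Input string: 'qffo-acv-as-gbhap-ebfr-afkx-wazi'
Delimiter: '-'
Split result: 'qffo', 'acv', 'as', 'gbhap', 'ebfr', 'afkx', 'wazi'
Number of parts: 7


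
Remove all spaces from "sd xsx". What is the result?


Input string: 'sd xsx'
Operation: remove all spaces
Words: 'sd', 'xsx'
Join without spaces: sdxsx


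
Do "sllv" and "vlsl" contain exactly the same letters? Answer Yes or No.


String 1: 'sllv' -> sorted: 'llsv'
String 2: 'vlsl' -> sorted: 'llsv'
Compare sorted forms: 'llsv' == 'llsv'
Anagram: Yes


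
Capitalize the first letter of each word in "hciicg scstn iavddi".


Input string: 'hciicg scstn iavddi'
Operation: capitalize first letter of each word
Word transformations: 'hciicg'->'Hciicg', 'scstn'->'Scstn', 'iavddi'->'Iavddi'
Result: Hciicg Scstn Iavddi


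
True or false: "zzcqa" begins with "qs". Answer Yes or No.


Input string: 'zzcqa'
Prefix to check: 'qs'
First 2 characters of input: 'zz'
Match: False
Result: No


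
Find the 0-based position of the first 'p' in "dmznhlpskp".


Input string: 'dmznhlpskp'
Target: 'p'
Scanning left to right: s[0]='d', s[1]='m', s[2]='z', s[3]='n', s[4]='h', s[5]='l', s[6]='p'
First match at index: 6


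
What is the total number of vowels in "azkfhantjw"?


Input string: 'azkfhantjw'
Operation: count vowels (a, e, i, o, u)
Scan: s[0]='a' (vowel), s[1]='z', s[2]='k', s[3]='f', s[4]='h', s[5]='a' (vowel), s[6]='n', s[7]='t', s[8]='j', s[9]='w'
Vowels found: 2
Result: 2


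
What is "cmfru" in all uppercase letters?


Input string: 'cmfru'
Operation: convert each letter to uppercase
Mapping: 'c'->'C', 'm'->'M', 'f'->'F', 'r'->'R', 'u'->'U'
Result: CMFRU


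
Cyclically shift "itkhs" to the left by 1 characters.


Input: 'itkhs', shift = 1
Operation: split at index 1 and swap parts
Front part s[0:1] = 'i'
Back part s[1:] = 'tkhs'
Rotated = back + front = 'tkhs' + 'i'
Result: tkhsi


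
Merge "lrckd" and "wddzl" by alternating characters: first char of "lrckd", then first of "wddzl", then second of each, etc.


String 1: 'lrckd'
String 2: 'wddzl'
Operation: alternate characters
Pairs: 'l'+'w', 'r'+'d', 'c'+'d', 'k'+'z', 'd'+'l'
Result: lwrdcdkzdl


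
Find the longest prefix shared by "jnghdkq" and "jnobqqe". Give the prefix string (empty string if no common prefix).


String 1: 'jnghdkq'
String 2: 'jnobqqe'
Compare position by position:
pos 0: 'j' vs 'j' match
pos 1: 'n' vs 'n' match
pos 2: 'g' vs 'o' differ -> stop
Longest common prefix: "jn" (length 2)


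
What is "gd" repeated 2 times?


Input string: 'gd'
Operation: repeat 2 times
Concatenation: 'gd' + 'gd'
Result: gdgd


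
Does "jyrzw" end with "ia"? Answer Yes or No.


Input string: 'jyrzw'
Suffix to check: 'ia'
Last 2 characters of input: 'zw'
Match: False
Result: No


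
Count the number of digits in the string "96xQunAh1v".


Input string: '96xQunAh1v'
Operation: count digit characters (0-9)
Scan: '9'(digit), '6'(digit), 'x', 'Q', 'u', 'n', 'A', 'h', '1'(digit), 'v'
Digits found: 3
Result: 3


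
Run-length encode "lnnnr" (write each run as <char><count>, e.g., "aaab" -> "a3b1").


Input: 'lnnnr'
Operation: identify consecutive runs
Runs: 'l' -> l1, 'nnn' -> n3, 'r' -> r1
Encoded: l1n3r1


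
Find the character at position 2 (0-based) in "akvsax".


Input string: 'akvsax'
Operation: get character at index 2
Index mapping: s[0]='a', s[1]='k', s[2]='v'
Result: 'v'


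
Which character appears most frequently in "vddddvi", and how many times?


Input: 'vddddvi'
Operation: tally each character
Counts: 'd':4, 'i':1, 'v':2
Maximum: 'd' appears 4 times


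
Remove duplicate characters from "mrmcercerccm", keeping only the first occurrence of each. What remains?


Input: 'mrmcercerccm'
Operation: keep first occurrence of each character
Scan: s[0]='m' new -> keep; s[1]='r' new -> keep; s[2]='m' seen -> skip; s[3]='c' new -> keep; s[4]='e' new -> keep; s[5]='r' seen -> skip; s[6]='c' seen -> skip; s[7]='e' seen -> skip; s[8]='r' seen -> skip; s[9]='c' seen -> skip; s[10]='c' seen -> skip; s[11]='m' seen -> skip
Result: mrce


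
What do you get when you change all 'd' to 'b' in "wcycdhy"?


Input string: 'wcycdhy'
Operation: replace 'd' with 'b'
Positions of 'd': 4
After replacement: wcycbhy


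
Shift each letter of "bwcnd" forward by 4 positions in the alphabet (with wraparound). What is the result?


Input: 'bwcnd', shift = 4
Operation: for each letter, (position + 4) mod 26
Mapping: 'b'(1+4=5)->'f', 'w'(22+4=26, 26 mod 26=0)->'a', 'c'(2+4=6)->'g', 'n'(13+4=17)->'r', 'd'(3+4=7)->'h'
Result: fagrh


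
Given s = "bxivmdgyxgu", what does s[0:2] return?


Input string: 'bxivmdgyxgu'
Operation: slice [0:2]
Extract characters: s[0]='b', s[1]='x'
Result: bx


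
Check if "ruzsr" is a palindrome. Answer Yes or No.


Input string: 'ruzsr'
Reversed: 'rszur'
Compare pairs: s[0]='r' vs s[4]='r' (match), s[1]='u' vs s[3]='s' (mismatch)
Palindrome: No


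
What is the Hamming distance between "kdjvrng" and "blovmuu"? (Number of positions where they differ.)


String 1: 'kdjvrng'
String 2: 'blovmuu'
Compare each position: pos 0: 'k'!='b', pos 1: 'd'!='l', pos 2: 'j'!='o', pos 3: 'v'=='v', pos 4: 'r'!='m', pos 5: 'n'!='u', pos 6: 'g'!='u'
Differing positions: 6
Hamming distance: 6


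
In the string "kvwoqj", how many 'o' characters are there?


Input string: 'kvwoqj'
Target character: 'o'
Scan each position: s[3]='o'
Matches found at indices: 3
Total: 1


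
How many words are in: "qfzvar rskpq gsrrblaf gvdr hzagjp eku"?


Input string: 'qfzvar rskpq gsrrblaf gvdr hzagjp eku'
Operation: split by spaces
Words found: 'qfzvar', 'rskpq', 'gsrrblaf', 'gvdr', 'hzagjp', 'eku'
Word count: 6


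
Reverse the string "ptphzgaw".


Input string: 'ptphzgaw'
Operation: reverse character order
Original order: 'p' -> 't' -> 'p' -> 'h' -> 'z' -> 'g' -> 'a' -> 'w'
Reversed order: 'w' -> 'a' -> 'g' -> 'z' -> 'h' -> 'p' -> 't' -> 'p'
Result: wagzhptp


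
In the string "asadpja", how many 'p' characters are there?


Input string: 'asadpja'
Target character: 'p'
Scan each position: s[4]='p'
Matches found at indices: 4
Total: 1


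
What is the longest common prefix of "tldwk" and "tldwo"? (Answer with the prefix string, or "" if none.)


String 1: 'tldwk'
String 2: 'tldwo'
Compare position by position:
pos 0: 't' vs 't' match
pos 1: 'l' vs 'l' match
pos 2: 'd' vs 'd' match
pos 3: 'w' vs 'w' match
pos 4: 'k' vs 'o' differ -> stop
Longest common prefix: "tldw" (length 4)


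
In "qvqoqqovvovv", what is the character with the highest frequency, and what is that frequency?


Input: 'qvqoqqovvovv'
Operation: tally each character
Counts: 'o':3, 'q':4, 'v':5
Maximum: 'v' appears 5 times


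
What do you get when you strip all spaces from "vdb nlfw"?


Input string: 'vdb nlfw'
Operation: remove all spaces
Words: 'vdb', 'nlfw'
Join without spaces: vdbnlfw


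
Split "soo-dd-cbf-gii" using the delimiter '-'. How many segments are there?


Input string: 'soo-dd-cbf-gii'
Delimiter: '-'
Split result: 'soo', 'dd', 'cbf', 'gii'
Number of parts: 4


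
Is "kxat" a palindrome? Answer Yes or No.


Input string: 'kxat'
Reversed: 'taxk'
Compare pairs: s[0]='k' vs s[3]='t' (mismatch), s[1]='x' vs s[2]='a' (mismatch)
Palindrome: No


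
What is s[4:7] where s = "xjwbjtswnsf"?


Input string: 'xjwbjtswnsf'
Operation: slice [4:7]
Extract characters: s[4]='j', s[5]='t', s[6]='s'
Result: jts


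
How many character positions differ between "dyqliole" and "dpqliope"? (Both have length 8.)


String 1: 'dyqliole'
String 2: 'dpqliope'
Compare each position: pos 0: 'd'=='d', pos 1: 'y'!='p', pos 2: 'q'=='q', pos 3: 'l'=='l', pos 4: 'i'=='i', pos 5: 'o'=='o', pos 6: 'l'!='p', pos 7: 'e'=='e'
Differing positions: 2
Hamming distance: 2


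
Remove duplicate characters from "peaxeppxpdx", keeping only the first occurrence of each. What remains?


Input: 'peaxeppxpdx'
Operation: keep first occurrence of each character
Scan: s[0]='p' new -> keep; s[1]='e' new -> keep; s[2]='a' new -> keep; s[3]='x' new -> keep; s[4]='e' seen -> skip; s[5]='p' seen -> skip; s[6]='p' seen -> skip; s[7]='x' seen -> skip; s[8]='p' seen -> skip; s[9]='d' new -> keep; s[10]='x' seen -> skip
Result: peaxd
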